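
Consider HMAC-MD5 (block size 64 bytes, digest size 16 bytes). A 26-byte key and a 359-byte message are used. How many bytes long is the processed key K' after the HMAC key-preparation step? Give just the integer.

64

Key is 26 ≤ 64 bytes, zero-padded: |K'| = 64.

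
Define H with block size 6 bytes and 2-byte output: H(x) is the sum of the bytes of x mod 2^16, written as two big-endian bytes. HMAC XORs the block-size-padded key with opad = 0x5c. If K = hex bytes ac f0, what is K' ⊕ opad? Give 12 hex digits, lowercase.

Key hex bytes ac f0 is 2 bytes ≤ B = 6; zero-pad to 6 bytes: K' = ac f0 00 00 00 00.
XOR each byte with 0x5c: ac⊕5c=f0, f0⊕5c=ac, 00⊕5c=5c, 00⊕5c=5c, 00⊕5c=5c, 00⊕5c=5c.

f0ac5c5c5c5c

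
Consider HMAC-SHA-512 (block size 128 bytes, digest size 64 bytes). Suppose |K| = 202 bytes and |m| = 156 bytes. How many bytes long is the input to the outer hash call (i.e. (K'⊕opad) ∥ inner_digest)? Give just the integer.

Key is 202 > 128 bytes, so it is hashed to 64 bytes then zero-padded to 128: |K'| = 128.
Outer input = (K'⊕opad) ∥ H(inner) → 128 + 64 = 192 bytes.

192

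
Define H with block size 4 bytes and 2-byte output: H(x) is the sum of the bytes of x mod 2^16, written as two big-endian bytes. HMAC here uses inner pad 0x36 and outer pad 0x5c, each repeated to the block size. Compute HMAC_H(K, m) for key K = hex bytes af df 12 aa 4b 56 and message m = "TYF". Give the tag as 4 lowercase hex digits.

023f

Key hex bytes af df 12 aa 4b 56 is 6 bytes > B = 4, so hash it first: H(key) = 02 eb, then zero-pad to 4 bytes: K' = 02 eb 00 00.
K' ⊕ ipad = 34 dd 36 36.  K' ⊕ opad = 5e b7 5c 5c.
Inner input = (K'⊕ipad) ∥ m = 34 dd 36 36 ∥ 54 59 46.
Inner hash: sum = 52+221+54+54+84+89+70 = 624 → 02 70.
Outer input = (K'⊕opad) ∥ inner = 5e b7 5c 5c ∥ 02 70.
Outer hash (tag): sum = 94+183+92+92+2+112 = 575 → 02 3f.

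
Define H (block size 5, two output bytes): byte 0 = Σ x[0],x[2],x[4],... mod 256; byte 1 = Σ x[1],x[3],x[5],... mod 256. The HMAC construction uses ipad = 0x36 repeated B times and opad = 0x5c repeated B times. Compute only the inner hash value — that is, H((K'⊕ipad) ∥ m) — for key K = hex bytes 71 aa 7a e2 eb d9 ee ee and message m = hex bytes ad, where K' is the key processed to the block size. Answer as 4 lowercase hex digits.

5e48

Key hex bytes 71 aa 7a e2 eb d9 ee ee is 8 bytes > B = 5, so hash it first: H(key) = c4 53, then zero-pad to 5 bytes: K' = c4 53 00 00 00.
K' ⊕ ipad = f2 65 36 36 36.
Inner input = f2 65 36 36 36 ∥ ad.
Inner hash: even-index sum = 350 mod 256 = 94; odd-index sum = 328 mod 256 = 72 → 5e 48.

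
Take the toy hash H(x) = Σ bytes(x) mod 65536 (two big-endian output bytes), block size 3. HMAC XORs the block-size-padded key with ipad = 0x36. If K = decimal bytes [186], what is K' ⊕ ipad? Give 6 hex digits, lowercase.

Key decimal bytes [186] = ba is 1 byte ≤ B = 3; zero-pad to 3 bytes: K' = ba 00 00.
XOR each byte with 0x36: ba⊕36=8c, 00⊕36=36, 00⊕36=36.

8c3636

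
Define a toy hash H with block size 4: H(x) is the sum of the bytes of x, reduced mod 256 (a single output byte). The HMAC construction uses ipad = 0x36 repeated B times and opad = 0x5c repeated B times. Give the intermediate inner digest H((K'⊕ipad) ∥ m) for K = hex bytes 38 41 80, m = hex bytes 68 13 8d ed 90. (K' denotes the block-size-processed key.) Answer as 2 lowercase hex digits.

Key hex bytes 38 41 80 is 3 bytes ≤ B = 4; zero-pad to 4 bytes: K' = 38 41 80 00.
K' ⊕ ipad = 0e 77 b6 36.
Inner input = 0e 77 b6 36 ∥ 68 13 8d ed 90.
Inner hash: sum = 14+119+182+54+104+19+141+237+144 = 1014; mod 256 = 246 → f6.

f6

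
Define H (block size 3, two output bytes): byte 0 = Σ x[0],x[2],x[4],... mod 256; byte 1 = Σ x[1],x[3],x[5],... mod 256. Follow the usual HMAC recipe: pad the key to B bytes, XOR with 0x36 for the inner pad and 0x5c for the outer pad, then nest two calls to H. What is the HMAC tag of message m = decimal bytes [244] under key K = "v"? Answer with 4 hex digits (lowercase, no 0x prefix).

Key "v" = 76 is 1 byte ≤ B = 3; zero-pad to 3 bytes: K' = 76 00 00.
K' ⊕ ipad = 40 36 36.  K' ⊕ opad = 2a 5c 5c.
Inner input = (K'⊕ipad) ∥ m = 40 36 36 ∥ f4.
Inner hash: even-index sum = 118 mod 256 = 118; odd-index sum = 298 mod 256 = 42 → 76 2a.
Outer input = (K'⊕opad) ∥ inner = 2a 5c 5c ∥ 76 2a.
Outer hash (tag): even-index sum = 176 mod 256 = 176; odd-index sum = 210 mod 256 = 210 → b0 d2.

b0d2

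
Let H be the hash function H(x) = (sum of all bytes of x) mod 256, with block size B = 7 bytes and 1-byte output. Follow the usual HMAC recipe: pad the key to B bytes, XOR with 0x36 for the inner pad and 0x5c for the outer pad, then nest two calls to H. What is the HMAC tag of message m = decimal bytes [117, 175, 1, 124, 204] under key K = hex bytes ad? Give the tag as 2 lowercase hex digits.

65

Key hex bytes ad is 1 byte ≤ B = 7; zero-pad to 7 bytes: K' = ad 00 00 00 00 00 00.
K' ⊕ ipad = 9b 36 36 36 36 36 36.  K' ⊕ opad = f1 5c 5c 5c 5c 5c 5c.
Inner input = (K'⊕ipad) ∥ m = 9b 36 36 36 36 36 36 ∥ 75 af 01 7c cc.
Inner hash: sum = 155+54+54+54+54+54+54+117+175+1+124+204 = 1100; mod 256 = 76 → 4c.
Outer input = (K'⊕opad) ∥ inner = f1 5c 5c 5c 5c 5c 5c ∥ 4c.
Outer hash (tag): sum = 241+92+92+92+92+92+92+76 = 869; mod 256 = 101 → 65.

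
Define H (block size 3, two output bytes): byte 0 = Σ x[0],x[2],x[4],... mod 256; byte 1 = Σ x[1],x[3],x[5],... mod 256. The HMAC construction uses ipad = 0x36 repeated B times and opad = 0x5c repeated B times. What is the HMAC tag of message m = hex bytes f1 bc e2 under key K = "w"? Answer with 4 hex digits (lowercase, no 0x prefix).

908f

Key "w" = 77 is 1 byte ≤ B = 3; zero-pad to 3 bytes: K' = 77 00 00.
K' ⊕ ipad = 41 36 36.  K' ⊕ opad = 2b 5c 5c.
Inner input = (K'⊕ipad) ∥ m = 41 36 36 ∥ f1 bc e2.
Inner hash: even-index sum = 307 mod 256 = 51; odd-index sum = 521 mod 256 = 9 → 33 09.
Outer input = (K'⊕opad) ∥ inner = 2b 5c 5c ∥ 33 09.
Outer hash (tag): even-index sum = 144 mod 256 = 144; odd-index sum = 143 mod 256 = 143 → 90 8f.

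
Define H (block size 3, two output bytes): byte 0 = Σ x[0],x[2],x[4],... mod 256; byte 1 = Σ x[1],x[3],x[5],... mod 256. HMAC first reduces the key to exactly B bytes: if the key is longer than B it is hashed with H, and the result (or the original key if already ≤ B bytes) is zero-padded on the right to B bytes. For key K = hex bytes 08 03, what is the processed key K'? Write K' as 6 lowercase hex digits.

Key hex bytes 08 03 is 2 bytes ≤ B = 3; zero-pad to 3 bytes: K' = 08 03 00.

080300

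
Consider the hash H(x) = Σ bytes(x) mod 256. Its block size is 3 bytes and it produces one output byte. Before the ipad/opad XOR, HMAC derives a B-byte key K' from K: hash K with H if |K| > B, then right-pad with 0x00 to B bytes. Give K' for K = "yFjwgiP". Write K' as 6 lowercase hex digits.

|K| = 7 > B = 3, so first hash the key.
H(K): sum = 121+70+106+119+103+105+80 = 704; mod 256 = 192 → c0.
Zero-pad H(K) = c0 to 3 bytes: K' = c0 00 00.

c00000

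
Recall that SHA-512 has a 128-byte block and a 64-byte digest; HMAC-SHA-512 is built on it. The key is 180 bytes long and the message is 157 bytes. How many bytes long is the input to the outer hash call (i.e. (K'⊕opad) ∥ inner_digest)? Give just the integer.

192

Key is 180 > 128 bytes, so it is hashed to 64 bytes then zero-padded to 128: |K'| = 128.
Outer input = (K'⊕opad) ∥ H(inner) → 128 + 64 = 192 bytes.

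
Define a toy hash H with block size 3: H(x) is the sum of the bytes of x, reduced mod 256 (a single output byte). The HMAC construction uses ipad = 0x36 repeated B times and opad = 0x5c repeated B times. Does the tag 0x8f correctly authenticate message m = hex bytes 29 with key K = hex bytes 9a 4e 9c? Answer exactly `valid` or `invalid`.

Key hex bytes 9a 4e 9c is exactly B = 3 bytes: K' = 9a 4e 9c.
K' ⊕ ipad = ac 78 aa; K' ⊕ opad = c6 12 c0.
Inner hash: sum = 172+120+170+41 = 503; mod 256 = 247 → f7.
Outer hash (recomputed tag): sum = 198+18+192+247 = 655; mod 256 = 143 → 8f.
Recomputed tag = 8f; claimed = 8f → match.

valid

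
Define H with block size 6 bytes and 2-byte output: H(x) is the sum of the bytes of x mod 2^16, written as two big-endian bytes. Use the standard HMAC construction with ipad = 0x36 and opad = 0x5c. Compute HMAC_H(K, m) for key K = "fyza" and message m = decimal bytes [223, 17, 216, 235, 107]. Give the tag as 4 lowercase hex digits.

024a

Key "fyza" = 66 79 7a 61 is 4 bytes ≤ B = 6; zero-pad to 6 bytes: K' = 66 79 7a 61 00 00.
K' ⊕ ipad = 50 4f 4c 57 36 36.  K' ⊕ opad = 3a 25 26 3d 5c 5c.
Inner input = (K'⊕ipad) ∥ m = 50 4f 4c 57 36 36 ∥ df 11 d8 eb 6b.
Inner hash: sum = 80+79+76+87+54+54+223+17+216+235+107 = 1228 → 04 cc.
Outer input = (K'⊕opad) ∥ inner = 3a 25 26 3d 5c 5c ∥ 04 cc.
Outer hash (tag): sum = 58+37+38+61+92+92+4+204 = 586 → 02 4a.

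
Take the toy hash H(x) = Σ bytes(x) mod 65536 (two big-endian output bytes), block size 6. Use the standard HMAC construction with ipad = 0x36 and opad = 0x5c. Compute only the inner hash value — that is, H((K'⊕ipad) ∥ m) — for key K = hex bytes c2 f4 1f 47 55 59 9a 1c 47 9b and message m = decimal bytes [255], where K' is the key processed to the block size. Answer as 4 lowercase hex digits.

025d

Key hex bytes c2 f4 1f 47 55 59 9a 1c 47 9b is 10 bytes > B = 6, so hash it first: H(key) = 04 62, then zero-pad to 6 bytes: K' = 04 62 00 00 00 00.
K' ⊕ ipad = 32 54 36 36 36 36.
Inner input = 32 54 36 36 36 36 ∥ ff.
Inner hash: sum = 50+84+54+54+54+54+255 = 605 → 02 5d.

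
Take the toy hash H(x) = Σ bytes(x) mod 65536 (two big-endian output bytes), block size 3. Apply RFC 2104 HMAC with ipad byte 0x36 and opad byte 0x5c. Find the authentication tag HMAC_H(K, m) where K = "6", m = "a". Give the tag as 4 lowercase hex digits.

Key "6" = 36 is 1 byte ≤ B = 3; zero-pad to 3 bytes: K' = 36 00 00.
K' ⊕ ipad = 00 36 36.  K' ⊕ opad = 6a 5c 5c.
Inner input = (K'⊕ipad) ∥ m = 00 36 36 ∥ 61.
Inner hash: sum = 0+54+54+97 = 205 → 00 cd.
Outer input = (K'⊕opad) ∥ inner = 6a 5c 5c ∥ 00 cd.
Outer hash (tag): sum = 106+92+92+0+205 = 495 → 01 ef.

01ef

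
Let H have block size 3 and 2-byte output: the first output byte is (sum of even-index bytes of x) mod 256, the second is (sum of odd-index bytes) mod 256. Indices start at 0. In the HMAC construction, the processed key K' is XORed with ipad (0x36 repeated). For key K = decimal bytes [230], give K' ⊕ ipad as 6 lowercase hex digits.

d03636

Key decimal bytes [230] = e6 is 1 byte ≤ B = 3; zero-pad to 3 bytes: K' = e6 00 00.
XOR each byte with 0x36: e6⊕36=d0, 00⊕36=36, 00⊕36=36.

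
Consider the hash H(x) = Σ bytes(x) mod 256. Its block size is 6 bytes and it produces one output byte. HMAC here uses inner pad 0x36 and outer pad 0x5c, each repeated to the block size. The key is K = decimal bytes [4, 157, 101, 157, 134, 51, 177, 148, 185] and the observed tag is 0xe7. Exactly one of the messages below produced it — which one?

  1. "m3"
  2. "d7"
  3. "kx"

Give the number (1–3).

2

Key decimal bytes [4, 157, 101, 157, 134, 51, 177, 148, 185] = 04 9d 65 9d 86 33 b1 94 b9 is 9 bytes > B = 6, so hash it first: H(key) = 5a, then zero-pad to 6 bytes: K' = 5a 00 00 00 00 00.
K' ⊕ ipad = 6c 36 36 36 36 36; K' ⊕ opad = 06 5c 5c 5c 5c 5c.
m1: inner = H(6c 36 36 36 36 36 6d 33) = 1a; tag = H(06 5c 5c 5c 5c 5c 1a) = ec
m2: inner = H(6c 36 36 36 36 36 64 37) = 15; tag = H(06 5c 5c 5c 5c 5c 15) = e7 ← matches
m3: inner = H(6c 36 36 36 36 36 6b 78) = 5d; tag = H(06 5c 5c 5c 5c 5c 5d) = 2f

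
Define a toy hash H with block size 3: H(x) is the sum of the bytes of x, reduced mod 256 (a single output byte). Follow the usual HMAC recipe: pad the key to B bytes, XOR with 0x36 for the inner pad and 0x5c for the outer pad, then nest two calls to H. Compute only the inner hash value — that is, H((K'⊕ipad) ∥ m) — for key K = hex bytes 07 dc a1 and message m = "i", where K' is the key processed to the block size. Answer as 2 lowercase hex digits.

1b

Key hex bytes 07 dc a1 is exactly B = 3 bytes: K' = 07 dc a1.
K' ⊕ ipad = 31 ea 97.
Inner input = 31 ea 97 ∥ 69.
Inner hash: sum = 49+234+151+105 = 539; mod 256 = 27 → 1b.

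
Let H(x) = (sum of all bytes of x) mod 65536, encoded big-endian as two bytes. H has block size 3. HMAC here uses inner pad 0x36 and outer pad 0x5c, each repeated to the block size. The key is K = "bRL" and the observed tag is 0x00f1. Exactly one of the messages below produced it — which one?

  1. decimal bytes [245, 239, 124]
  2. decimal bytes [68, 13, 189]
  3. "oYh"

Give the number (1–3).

1

Key "bRL" = 62 52 4c is exactly B = 3 bytes: K' = 62 52 4c.
K' ⊕ ipad = 54 64 7a; K' ⊕ opad = 3e 0e 10.
m1: inner = H(54 64 7a f5 ef 7c) = 03 92; tag = H(3e 0e 10 03 92) = 00f1 ← matches
m2: inner = H(54 64 7a 44 0d bd) = 02 40; tag = H(3e 0e 10 02 40) = 009e
m3: inner = H(54 64 7a 6f 59 68) = 02 62; tag = H(3e 0e 10 02 62) = 00c0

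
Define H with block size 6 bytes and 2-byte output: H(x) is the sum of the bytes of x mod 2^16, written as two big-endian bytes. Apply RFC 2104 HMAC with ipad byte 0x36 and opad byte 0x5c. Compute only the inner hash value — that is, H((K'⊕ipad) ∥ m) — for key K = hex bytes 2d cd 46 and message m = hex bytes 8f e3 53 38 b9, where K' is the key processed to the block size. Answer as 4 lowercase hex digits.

04de

Key hex bytes 2d cd 46 is 3 bytes ≤ B = 6; zero-pad to 6 bytes: K' = 2d cd 46 00 00 00.
K' ⊕ ipad = 1b fb 70 36 36 36.
Inner input = 1b fb 70 36 36 36 ∥ 8f e3 53 38 b9.
Inner hash: sum = 27+251+112+54+54+54+143+227+83+56+185 = 1246 → 04 de.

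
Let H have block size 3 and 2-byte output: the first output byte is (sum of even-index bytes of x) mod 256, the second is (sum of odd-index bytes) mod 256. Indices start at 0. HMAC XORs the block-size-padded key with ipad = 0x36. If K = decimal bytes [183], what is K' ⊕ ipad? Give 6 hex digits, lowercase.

Key decimal bytes [183] = b7 is 1 byte ≤ B = 3; zero-pad to 3 bytes: K' = b7 00 00.
XOR each byte with 0x36: b7⊕36=81, 00⊕36=36, 00⊕36=36.

813636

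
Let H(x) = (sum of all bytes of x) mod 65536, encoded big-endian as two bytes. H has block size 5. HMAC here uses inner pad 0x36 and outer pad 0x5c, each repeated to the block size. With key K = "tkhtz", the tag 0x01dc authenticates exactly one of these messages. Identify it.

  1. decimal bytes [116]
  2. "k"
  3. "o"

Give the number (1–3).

Key "tkhtz" = 74 6b 68 74 7a is exactly B = 5 bytes: K' = 74 6b 68 74 7a.
K' ⊕ ipad = 42 5d 5e 42 4c; K' ⊕ opad = 28 37 34 28 26.
m1: inner = H(42 5d 5e 42 4c 74) = 01 ff; tag = H(28 37 34 28 26 01 ff) = 01e1
m2: inner = H(42 5d 5e 42 4c 6b) = 01 f6; tag = H(28 37 34 28 26 01 f6) = 01d8
m3: inner = H(42 5d 5e 42 4c 6f) = 01 fa; tag = H(28 37 34 28 26 01 fa) = 01dc ← matches

3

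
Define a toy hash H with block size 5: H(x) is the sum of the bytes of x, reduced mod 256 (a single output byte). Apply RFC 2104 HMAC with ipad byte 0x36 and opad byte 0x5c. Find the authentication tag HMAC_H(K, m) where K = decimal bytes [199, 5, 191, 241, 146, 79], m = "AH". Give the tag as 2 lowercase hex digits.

Key decimal bytes [199, 5, 191, 241, 146, 79] = c7 05 bf f1 92 4f is 6 bytes > B = 5, so hash it first: H(key) = 5d, then zero-pad to 5 bytes: K' = 5d 00 00 00 00.
K' ⊕ ipad = 6b 36 36 36 36.  K' ⊕ opad = 01 5c 5c 5c 5c.
Inner input = (K'⊕ipad) ∥ m = 6b 36 36 36 36 ∥ 41 48.
Inner hash: sum = 107+54+54+54+54+65+72 = 460; mod 256 = 204 → cc.
Outer input = (K'⊕opad) ∥ inner = 01 5c 5c 5c 5c ∥ cc.
Outer hash (tag): sum = 1+92+92+92+92+204 = 573; mod 256 = 61 → 3d.

3d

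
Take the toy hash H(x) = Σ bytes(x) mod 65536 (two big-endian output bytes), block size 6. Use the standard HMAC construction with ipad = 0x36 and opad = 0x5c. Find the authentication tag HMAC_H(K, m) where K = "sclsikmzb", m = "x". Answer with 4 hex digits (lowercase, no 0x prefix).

02c8

Key "sclsikmzb" = 73 63 6c 73 69 6b 6d 7a 62 is 9 bytes > B = 6, so hash it first: H(key) = 03 d2, then zero-pad to 6 bytes: K' = 03 d2 00 00 00 00.
K' ⊕ ipad = 35 e4 36 36 36 36.  K' ⊕ opad = 5f 8e 5c 5c 5c 5c.
Inner input = (K'⊕ipad) ∥ m = 35 e4 36 36 36 36 ∥ 78.
Inner hash: sum = 53+228+54+54+54+54+120 = 617 → 02 69.
Outer input = (K'⊕opad) ∥ inner = 5f 8e 5c 5c 5c 5c ∥ 02 69.
Outer hash (tag): sum = 95+142+92+92+92+92+2+105 = 712 → 02 c8.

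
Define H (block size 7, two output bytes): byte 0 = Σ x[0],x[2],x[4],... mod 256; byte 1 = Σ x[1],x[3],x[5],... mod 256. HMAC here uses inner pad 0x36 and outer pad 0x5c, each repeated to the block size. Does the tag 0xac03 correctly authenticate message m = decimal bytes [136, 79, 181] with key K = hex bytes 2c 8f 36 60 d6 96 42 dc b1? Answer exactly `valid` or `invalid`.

Key hex bytes 2c 8f 36 60 d6 96 42 dc b1 is 9 bytes > B = 7, so hash it first: H(key) = 2b 61, then zero-pad to 7 bytes: K' = 2b 61 00 00 00 00 00.
K' ⊕ ipad = 1d 57 36 36 36 36 36; K' ⊕ opad = 77 3d 5c 5c 5c 5c 5c.
Inner hash: even-index sum = 270 mod 256 = 14; odd-index sum = 512 mod 256 = 0 → 0e 00.
Outer hash (recomputed tag): even-index sum = 395 mod 256 = 139; odd-index sum = 259 mod 256 = 3 → 8b 03.
Recomputed tag = 8b03; claimed = ac03 → mismatch.

invalid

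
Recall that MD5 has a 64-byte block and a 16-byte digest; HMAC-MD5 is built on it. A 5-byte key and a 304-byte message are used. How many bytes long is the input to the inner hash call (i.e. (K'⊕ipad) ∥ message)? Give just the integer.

368

Key is 5 ≤ 64 bytes, zero-padded: |K'| = 64.
Inner input = (K'⊕ipad) ∥ m → 64 + 304 = 368 bytes.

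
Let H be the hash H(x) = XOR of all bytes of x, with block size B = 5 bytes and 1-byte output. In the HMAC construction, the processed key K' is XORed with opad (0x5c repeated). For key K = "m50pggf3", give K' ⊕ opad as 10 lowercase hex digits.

Key "m50pggf3" = 6d 35 30 70 67 67 66 33 is 8 bytes > B = 5, so hash it first: H(key) = 4d, then zero-pad to 5 bytes: K' = 4d 00 00 00 00.
XOR each byte with 0x5c: 4d⊕5c=11, 00⊕5c=5c, 00⊕5c=5c, 00⊕5c=5c, 00⊕5c=5c.

115c5c5c5c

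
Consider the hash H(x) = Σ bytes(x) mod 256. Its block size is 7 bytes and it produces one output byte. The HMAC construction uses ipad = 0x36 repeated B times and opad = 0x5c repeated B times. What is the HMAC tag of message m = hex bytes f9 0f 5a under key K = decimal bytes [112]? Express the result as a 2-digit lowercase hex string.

Key decimal bytes [112] = 70 is 1 byte ≤ B = 7; zero-pad to 7 bytes: K' = 70 00 00 00 00 00 00.
K' ⊕ ipad = 46 36 36 36 36 36 36.  K' ⊕ opad = 2c 5c 5c 5c 5c 5c 5c.
Inner input = (K'⊕ipad) ∥ m = 46 36 36 36 36 36 36 ∥ f9 0f 5a.
Inner hash: sum = 70+54+54+54+54+54+54+249+15+90 = 748; mod 256 = 236 → ec.
Outer input = (K'⊕opad) ∥ inner = 2c 5c 5c 5c 5c 5c 5c ∥ ec.
Outer hash (tag): sum = 44+92+92+92+92+92+92+236 = 832; mod 256 = 64 → 40.

40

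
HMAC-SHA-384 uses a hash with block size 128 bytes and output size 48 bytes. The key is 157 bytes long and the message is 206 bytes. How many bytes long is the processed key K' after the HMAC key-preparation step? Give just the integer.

Key is 157 > 128 bytes, so it is hashed to 48 bytes then zero-padded to 128: |K'| = 128.

128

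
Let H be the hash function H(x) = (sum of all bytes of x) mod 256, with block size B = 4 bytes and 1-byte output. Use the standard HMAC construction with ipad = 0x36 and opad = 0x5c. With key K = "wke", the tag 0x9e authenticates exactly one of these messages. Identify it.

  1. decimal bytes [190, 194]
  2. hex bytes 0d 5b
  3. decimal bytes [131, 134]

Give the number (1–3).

1

Key "wke" = 77 6b 65 is 3 bytes ≤ B = 4; zero-pad to 4 bytes: K' = 77 6b 65 00.
K' ⊕ ipad = 41 5d 53 36; K' ⊕ opad = 2b 37 39 5c.
m1: inner = H(41 5d 53 36 be c2) = a7; tag = H(2b 37 39 5c a7) = 9e ← matches
m2: inner = H(41 5d 53 36 0d 5b) = 8f; tag = H(2b 37 39 5c 8f) = 86
m3: inner = H(41 5d 53 36 83 86) = 30; tag = H(2b 37 39 5c 30) = 27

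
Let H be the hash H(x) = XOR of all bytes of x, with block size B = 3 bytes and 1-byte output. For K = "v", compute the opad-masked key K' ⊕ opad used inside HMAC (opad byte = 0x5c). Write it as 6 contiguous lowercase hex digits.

Key "v" = 76 is 1 byte ≤ B = 3; zero-pad to 3 bytes: K' = 76 00 00.
XOR each byte with 0x5c: 76⊕5c=2a, 00⊕5c=5c, 00⊕5c=5c.

2a5c5c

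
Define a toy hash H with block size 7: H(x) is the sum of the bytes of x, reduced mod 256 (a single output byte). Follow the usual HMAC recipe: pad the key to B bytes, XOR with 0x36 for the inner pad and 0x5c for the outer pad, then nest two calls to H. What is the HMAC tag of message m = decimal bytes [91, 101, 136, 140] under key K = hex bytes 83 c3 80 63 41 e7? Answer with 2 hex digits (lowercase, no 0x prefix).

Key hex bytes 83 c3 80 63 41 e7 is 6 bytes ≤ B = 7; zero-pad to 7 bytes: K' = 83 c3 80 63 41 e7 00.
K' ⊕ ipad = b5 f5 b6 55 77 d1 36.  K' ⊕ opad = df 9f dc 3f 1d bb 5c.
Inner input = (K'⊕ipad) ∥ m = b5 f5 b6 55 77 d1 36 ∥ 5b 65 88 8c.
Inner hash: sum = 181+245+182+85+119+209+54+91+101+136+140 = 1543; mod 256 = 7 → 07.
Outer input = (K'⊕opad) ∥ inner = df 9f dc 3f 1d bb 5c ∥ 07.
Outer hash (tag): sum = 223+159+220+63+29+187+92+7 = 980; mod 256 = 212 → d4.

d4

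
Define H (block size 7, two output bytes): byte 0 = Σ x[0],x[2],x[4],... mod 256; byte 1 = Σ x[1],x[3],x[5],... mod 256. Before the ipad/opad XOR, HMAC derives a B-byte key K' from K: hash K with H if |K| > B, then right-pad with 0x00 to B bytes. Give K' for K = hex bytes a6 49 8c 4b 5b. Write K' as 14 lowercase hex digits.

a6498c4b5b0000

Key hex bytes a6 49 8c 4b 5b is 5 bytes ≤ B = 7; zero-pad to 7 bytes: K' = a6 49 8c 4b 5b 00 00.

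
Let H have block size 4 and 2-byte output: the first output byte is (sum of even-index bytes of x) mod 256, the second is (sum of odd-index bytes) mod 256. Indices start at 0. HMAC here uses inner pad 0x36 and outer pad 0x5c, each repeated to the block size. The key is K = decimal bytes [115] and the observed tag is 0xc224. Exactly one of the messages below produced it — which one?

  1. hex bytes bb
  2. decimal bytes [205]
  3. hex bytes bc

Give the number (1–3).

Key decimal bytes [115] = 73 is 1 byte ≤ B = 4; zero-pad to 4 bytes: K' = 73 00 00 00.
K' ⊕ ipad = 45 36 36 36; K' ⊕ opad = 2f 5c 5c 5c.
m1: inner = H(45 36 36 36 bb) = 36 6c; tag = H(2f 5c 5c 5c 36 6c) = c124
m2: inner = H(45 36 36 36 cd) = 48 6c; tag = H(2f 5c 5c 5c 48 6c) = d324
m3: inner = H(45 36 36 36 bc) = 37 6c; tag = H(2f 5c 5c 5c 37 6c) = c224 ← matches

3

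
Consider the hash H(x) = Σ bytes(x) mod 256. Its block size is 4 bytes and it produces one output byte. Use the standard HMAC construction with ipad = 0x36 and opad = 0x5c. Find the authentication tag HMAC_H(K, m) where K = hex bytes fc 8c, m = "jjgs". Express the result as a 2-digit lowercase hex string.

c6

Key hex bytes fc 8c is 2 bytes ≤ B = 4; zero-pad to 4 bytes: K' = fc 8c 00 00.
K' ⊕ ipad = ca ba 36 36.  K' ⊕ opad = a0 d0 5c 5c.
Inner input = (K'⊕ipad) ∥ m = ca ba 36 36 ∥ 6a 6a 67 73.
Inner hash: sum = 202+186+54+54+106+106+103+115 = 926; mod 256 = 158 → 9e.
Outer input = (K'⊕opad) ∥ inner = a0 d0 5c 5c ∥ 9e.
Outer hash (tag): sum = 160+208+92+92+158 = 710; mod 256 = 198 → c6.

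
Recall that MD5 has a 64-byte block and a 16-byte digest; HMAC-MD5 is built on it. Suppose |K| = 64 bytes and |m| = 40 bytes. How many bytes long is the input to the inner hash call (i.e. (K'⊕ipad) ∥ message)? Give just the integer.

Key is 64 ≤ 64 bytes, zero-padded: |K'| = 64.
Inner input = (K'⊕ipad) ∥ m → 64 + 40 = 104 bytes.

104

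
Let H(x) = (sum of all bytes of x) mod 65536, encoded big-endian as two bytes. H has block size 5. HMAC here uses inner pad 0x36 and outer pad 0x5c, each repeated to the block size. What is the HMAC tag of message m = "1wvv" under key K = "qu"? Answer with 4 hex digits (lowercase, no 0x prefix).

022c

Key "qu" = 71 75 is 2 bytes ≤ B = 5; zero-pad to 5 bytes: K' = 71 75 00 00 00.
K' ⊕ ipad = 47 43 36 36 36.  K' ⊕ opad = 2d 29 5c 5c 5c.
Inner input = (K'⊕ipad) ∥ m = 47 43 36 36 36 ∥ 31 77 76 76.
Inner hash: sum = 71+67+54+54+54+49+119+118+118 = 704 → 02 c0.
Outer input = (K'⊕opad) ∥ inner = 2d 29 5c 5c 5c ∥ 02 c0.
Outer hash (tag): sum = 45+41+92+92+92+2+192 = 556 → 02 2c.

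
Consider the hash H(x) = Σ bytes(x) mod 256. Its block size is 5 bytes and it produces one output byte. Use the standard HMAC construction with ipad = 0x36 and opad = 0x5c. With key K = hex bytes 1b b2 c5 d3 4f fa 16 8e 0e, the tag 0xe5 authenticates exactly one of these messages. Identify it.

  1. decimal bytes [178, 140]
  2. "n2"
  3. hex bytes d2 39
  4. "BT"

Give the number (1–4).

Key hex bytes 1b b2 c5 d3 4f fa 16 8e 0e is 9 bytes > B = 5, so hash it first: H(key) = 60, then zero-pad to 5 bytes: K' = 60 00 00 00 00.
K' ⊕ ipad = 56 36 36 36 36; K' ⊕ opad = 3c 5c 5c 5c 5c.
m1: inner = H(56 36 36 36 36 b2 8c) = 6c; tag = H(3c 5c 5c 5c 5c 6c) = 18
m2: inner = H(56 36 36 36 36 6e 32) = ce; tag = H(3c 5c 5c 5c 5c ce) = 7a
m3: inner = H(56 36 36 36 36 d2 39) = 39; tag = H(3c 5c 5c 5c 5c 39) = e5 ← matches
m4: inner = H(56 36 36 36 36 42 54) = c4; tag = H(3c 5c 5c 5c 5c c4) = 70

3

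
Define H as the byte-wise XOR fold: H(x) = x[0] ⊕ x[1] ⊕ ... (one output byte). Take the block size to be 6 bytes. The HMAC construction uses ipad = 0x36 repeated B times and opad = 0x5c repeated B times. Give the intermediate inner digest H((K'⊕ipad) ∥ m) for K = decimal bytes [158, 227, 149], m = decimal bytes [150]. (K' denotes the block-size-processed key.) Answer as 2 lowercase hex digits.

7e

Key decimal bytes [158, 227, 149] = 9e e3 95 is 3 bytes ≤ B = 6; zero-pad to 6 bytes: K' = 9e e3 95 00 00 00.
K' ⊕ ipad = a8 d5 a3 36 36 36.
Inner input = a8 d5 a3 36 36 36 ∥ 96.
Inner hash: XOR a8⊕d5⊕a3⊕36⊕36⊕36⊕96 = 7e.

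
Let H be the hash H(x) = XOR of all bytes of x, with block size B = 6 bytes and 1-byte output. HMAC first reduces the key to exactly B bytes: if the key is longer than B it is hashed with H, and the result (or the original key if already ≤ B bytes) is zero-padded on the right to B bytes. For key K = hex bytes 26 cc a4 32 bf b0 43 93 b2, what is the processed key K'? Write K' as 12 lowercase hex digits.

|K| = 9 > B = 6, so first hash the key.
H(K): XOR 26⊕cc⊕a4⊕32⊕bf⊕b0⊕43⊕93⊕b2 = 11.
Zero-pad H(K) = 11 to 6 bytes: K' = 11 00 00 00 00 00.

110000000000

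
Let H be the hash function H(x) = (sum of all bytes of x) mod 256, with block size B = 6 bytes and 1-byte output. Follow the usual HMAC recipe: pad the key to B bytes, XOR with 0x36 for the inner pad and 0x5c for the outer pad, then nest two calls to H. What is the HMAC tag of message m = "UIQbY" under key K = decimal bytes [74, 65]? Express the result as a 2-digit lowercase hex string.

Key decimal bytes [74, 65] = 4a 41 is 2 bytes ≤ B = 6; zero-pad to 6 bytes: K' = 4a 41 00 00 00 00.
K' ⊕ ipad = 7c 77 36 36 36 36.  K' ⊕ opad = 16 1d 5c 5c 5c 5c.
Inner input = (K'⊕ipad) ∥ m = 7c 77 36 36 36 36 ∥ 55 49 51 62 59.
Inner hash: sum = 124+119+54+54+54+54+85+73+81+98+89 = 885; mod 256 = 117 → 75.
Outer input = (K'⊕opad) ∥ inner = 16 1d 5c 5c 5c 5c ∥ 75.
Outer hash (tag): sum = 22+29+92+92+92+92+117 = 536; mod 256 = 24 → 18.

18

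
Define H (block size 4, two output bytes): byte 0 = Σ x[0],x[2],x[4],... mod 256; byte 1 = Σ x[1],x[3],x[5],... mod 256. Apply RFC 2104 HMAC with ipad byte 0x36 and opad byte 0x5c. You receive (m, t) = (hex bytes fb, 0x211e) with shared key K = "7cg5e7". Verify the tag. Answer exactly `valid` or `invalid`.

valid

Key "7cg5e7" = 37 63 67 35 65 37 is 6 bytes > B = 4, so hash it first: H(key) = 03 cf, then zero-pad to 4 bytes: K' = 03 cf 00 00.
K' ⊕ ipad = 35 f9 36 36; K' ⊕ opad = 5f 93 5c 5c.
Inner hash: even-index sum = 358 mod 256 = 102; odd-index sum = 303 mod 256 = 47 → 66 2f.
Outer hash (recomputed tag): even-index sum = 289 mod 256 = 33; odd-index sum = 286 mod 256 = 30 → 21 1e.
Recomputed tag = 211e; claimed = 211e → match.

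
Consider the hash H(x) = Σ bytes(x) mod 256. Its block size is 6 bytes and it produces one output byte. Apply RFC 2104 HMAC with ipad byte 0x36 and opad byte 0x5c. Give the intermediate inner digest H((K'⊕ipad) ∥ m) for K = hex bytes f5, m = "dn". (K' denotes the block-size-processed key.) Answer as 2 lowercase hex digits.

Key hex bytes f5 is 1 byte ≤ B = 6; zero-pad to 6 bytes: K' = f5 00 00 00 00 00.
K' ⊕ ipad = c3 36 36 36 36 36.
Inner input = c3 36 36 36 36 36 ∥ 64 6e.
Inner hash: sum = 195+54+54+54+54+54+100+110 = 675; mod 256 = 163 → a3.

a3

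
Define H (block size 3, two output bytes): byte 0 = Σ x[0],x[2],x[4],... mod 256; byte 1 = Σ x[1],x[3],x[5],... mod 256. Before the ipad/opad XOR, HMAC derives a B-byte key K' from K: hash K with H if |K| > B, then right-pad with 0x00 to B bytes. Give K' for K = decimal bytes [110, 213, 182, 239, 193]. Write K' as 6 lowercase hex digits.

e5c400

|K| = 5 > B = 3, so first hash the key.
H(K): even-index sum = 485 mod 256 = 229; odd-index sum = 452 mod 256 = 196 → e5 c4.
Zero-pad H(K) = e5 c4 to 3 bytes: K' = e5 c4 00.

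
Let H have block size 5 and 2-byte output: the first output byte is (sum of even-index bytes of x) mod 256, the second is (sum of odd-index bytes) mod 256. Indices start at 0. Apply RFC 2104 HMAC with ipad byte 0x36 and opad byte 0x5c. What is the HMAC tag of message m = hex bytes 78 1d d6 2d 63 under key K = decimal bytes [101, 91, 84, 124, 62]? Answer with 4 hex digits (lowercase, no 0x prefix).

0b2e

Key decimal bytes [101, 91, 84, 124, 62] = 65 5b 54 7c 3e is exactly B = 5 bytes: K' = 65 5b 54 7c 3e.
K' ⊕ ipad = 53 6d 62 4a 08.  K' ⊕ opad = 39 07 08 20 62.
Inner input = (K'⊕ipad) ∥ m = 53 6d 62 4a 08 ∥ 78 1d d6 2d 63.
Inner hash: even-index sum = 263 mod 256 = 7; odd-index sum = 616 mod 256 = 104 → 07 68.
Outer input = (K'⊕opad) ∥ inner = 39 07 08 20 62 ∥ 07 68.
Outer hash (tag): even-index sum = 267 mod 256 = 11; odd-index sum = 46 mod 256 = 46 → 0b 2e.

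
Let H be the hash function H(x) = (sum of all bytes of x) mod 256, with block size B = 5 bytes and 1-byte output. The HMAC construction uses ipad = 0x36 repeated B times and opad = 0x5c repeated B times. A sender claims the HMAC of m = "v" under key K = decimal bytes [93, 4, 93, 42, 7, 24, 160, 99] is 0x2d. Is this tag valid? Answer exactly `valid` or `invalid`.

invalid

Key decimal bytes [93, 4, 93, 42, 7, 24, 160, 99] = 5d 04 5d 2a 07 18 a0 63 is 8 bytes > B = 5, so hash it first: H(key) = 0a, then zero-pad to 5 bytes: K' = 0a 00 00 00 00.
K' ⊕ ipad = 3c 36 36 36 36; K' ⊕ opad = 56 5c 5c 5c 5c.
Inner hash: sum = 60+54+54+54+54+118 = 394; mod 256 = 138 → 8a.
Outer hash (recomputed tag): sum = 86+92+92+92+92+138 = 592; mod 256 = 80 → 50.
Recomputed tag = 50; claimed = 2d → mismatch.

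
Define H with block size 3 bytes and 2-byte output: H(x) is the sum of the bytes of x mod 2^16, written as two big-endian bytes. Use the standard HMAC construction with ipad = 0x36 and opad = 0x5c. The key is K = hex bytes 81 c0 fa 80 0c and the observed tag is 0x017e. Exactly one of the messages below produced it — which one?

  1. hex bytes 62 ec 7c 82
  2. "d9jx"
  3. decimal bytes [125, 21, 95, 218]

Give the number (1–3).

3

Key hex bytes 81 c0 fa 80 0c is 5 bytes > B = 3, so hash it first: H(key) = 02 c7, then zero-pad to 3 bytes: K' = 02 c7 00.
K' ⊕ ipad = 34 f1 36; K' ⊕ opad = 5e 9b 5c.
m1: inner = H(34 f1 36 62 ec 7c 82) = 03 a7; tag = H(5e 9b 5c 03 a7) = 01ff
m2: inner = H(34 f1 36 64 39 6a 78) = 02 da; tag = H(5e 9b 5c 02 da) = 0231
m3: inner = H(34 f1 36 7d 15 5f da) = 03 26; tag = H(5e 9b 5c 03 26) = 017e ← matches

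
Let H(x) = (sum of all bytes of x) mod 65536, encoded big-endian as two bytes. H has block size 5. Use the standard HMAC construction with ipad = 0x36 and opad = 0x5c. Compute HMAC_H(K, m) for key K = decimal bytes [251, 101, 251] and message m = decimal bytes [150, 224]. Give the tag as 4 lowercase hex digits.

Key decimal bytes [251, 101, 251] = fb 65 fb is 3 bytes ≤ B = 5; zero-pad to 5 bytes: K' = fb 65 fb 00 00.
K' ⊕ ipad = cd 53 cd 36 36.  K' ⊕ opad = a7 39 a7 5c 5c.
Inner input = (K'⊕ipad) ∥ m = cd 53 cd 36 36 ∥ 96 e0.
Inner hash: sum = 205+83+205+54+54+150+224 = 975 → 03 cf.
Outer input = (K'⊕opad) ∥ inner = a7 39 a7 5c 5c ∥ 03 cf.
Outer hash (tag): sum = 167+57+167+92+92+3+207 = 785 → 03 11.

0311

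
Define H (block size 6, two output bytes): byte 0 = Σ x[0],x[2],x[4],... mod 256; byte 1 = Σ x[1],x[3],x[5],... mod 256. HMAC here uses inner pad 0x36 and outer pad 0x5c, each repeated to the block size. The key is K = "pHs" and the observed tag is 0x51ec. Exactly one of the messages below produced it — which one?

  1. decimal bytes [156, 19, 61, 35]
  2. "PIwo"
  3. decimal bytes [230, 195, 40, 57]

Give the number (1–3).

Key "pHs" = 70 48 73 is 3 bytes ≤ B = 6; zero-pad to 6 bytes: K' = 70 48 73 00 00 00.
K' ⊕ ipad = 46 7e 45 36 36 36; K' ⊕ opad = 2c 14 2f 5c 5c 5c.
m1: inner = H(46 7e 45 36 36 36 9c 13 3d 23) = 9a 20; tag = H(2c 14 2f 5c 5c 5c 9a 20) = 51ec ← matches
m2: inner = H(46 7e 45 36 36 36 50 49 77 6f) = 88 a2; tag = H(2c 14 2f 5c 5c 5c 88 a2) = 3f6e
m3: inner = H(46 7e 45 36 36 36 e6 c3 28 39) = cf e6; tag = H(2c 14 2f 5c 5c 5c cf e6) = 86b2

1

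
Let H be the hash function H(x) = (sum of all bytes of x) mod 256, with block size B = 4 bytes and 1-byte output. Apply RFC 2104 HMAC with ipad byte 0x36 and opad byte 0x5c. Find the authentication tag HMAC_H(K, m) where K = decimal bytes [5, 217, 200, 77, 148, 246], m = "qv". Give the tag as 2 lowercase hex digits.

Key decimal bytes [5, 217, 200, 77, 148, 246] = 05 d9 c8 4d 94 f6 is 6 bytes > B = 4, so hash it first: H(key) = 7d, then zero-pad to 4 bytes: K' = 7d 00 00 00.
K' ⊕ ipad = 4b 36 36 36.  K' ⊕ opad = 21 5c 5c 5c.
Inner input = (K'⊕ipad) ∥ m = 4b 36 36 36 ∥ 71 76.
Inner hash: sum = 75+54+54+54+113+118 = 468; mod 256 = 212 → d4.
Outer input = (K'⊕opad) ∥ inner = 21 5c 5c 5c ∥ d4.
Outer hash (tag): sum = 33+92+92+92+212 = 521; mod 256 = 9 → 09.

09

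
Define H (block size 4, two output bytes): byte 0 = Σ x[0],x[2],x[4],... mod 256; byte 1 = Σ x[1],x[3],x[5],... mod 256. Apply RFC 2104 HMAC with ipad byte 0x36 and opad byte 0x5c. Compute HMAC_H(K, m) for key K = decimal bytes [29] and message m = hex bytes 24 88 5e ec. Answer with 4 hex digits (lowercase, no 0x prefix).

Key decimal bytes [29] = 1d is 1 byte ≤ B = 4; zero-pad to 4 bytes: K' = 1d 00 00 00.
K' ⊕ ipad = 2b 36 36 36.  K' ⊕ opad = 41 5c 5c 5c.
Inner input = (K'⊕ipad) ∥ m = 2b 36 36 36 ∥ 24 88 5e ec.
Inner hash: even-index sum = 227 mod 256 = 227; odd-index sum = 480 mod 256 = 224 → e3 e0.
Outer input = (K'⊕opad) ∥ inner = 41 5c 5c 5c ∥ e3 e0.
Outer hash (tag): even-index sum = 384 mod 256 = 128; odd-index sum = 408 mod 256 = 152 → 80 98.

8098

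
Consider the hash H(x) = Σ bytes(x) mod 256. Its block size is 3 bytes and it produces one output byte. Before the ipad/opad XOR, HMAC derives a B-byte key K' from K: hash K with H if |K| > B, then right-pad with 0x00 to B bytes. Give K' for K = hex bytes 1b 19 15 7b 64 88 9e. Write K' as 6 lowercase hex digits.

|K| = 7 > B = 3, so first hash the key.
H(K): sum = 27+25+21+123+100+136+158 = 590; mod 256 = 78 → 4e.
Zero-pad H(K) = 4e to 3 bytes: K' = 4e 00 00.

4e0000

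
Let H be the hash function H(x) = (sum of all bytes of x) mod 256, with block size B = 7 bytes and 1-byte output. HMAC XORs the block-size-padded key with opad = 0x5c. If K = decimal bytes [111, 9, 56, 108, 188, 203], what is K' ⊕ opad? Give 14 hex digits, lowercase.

33556430e0975c

Key decimal bytes [111, 9, 56, 108, 188, 203] = 6f 09 38 6c bc cb is 6 bytes ≤ B = 7; zero-pad to 7 bytes: K' = 6f 09 38 6c bc cb 00.
XOR each byte with 0x5c: 6f⊕5c=33, 09⊕5c=55, 38⊕5c=64, 6c⊕5c=30, bc⊕5c=e0, cb⊕5c=97, 00⊕5c=5c.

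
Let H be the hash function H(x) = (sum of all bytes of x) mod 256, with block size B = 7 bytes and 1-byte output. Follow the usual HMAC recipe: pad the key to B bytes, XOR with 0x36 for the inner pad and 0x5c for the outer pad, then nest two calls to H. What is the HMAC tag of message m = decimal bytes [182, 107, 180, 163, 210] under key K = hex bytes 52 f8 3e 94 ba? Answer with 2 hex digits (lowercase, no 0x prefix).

Key hex bytes 52 f8 3e 94 ba is 5 bytes ≤ B = 7; zero-pad to 7 bytes: K' = 52 f8 3e 94 ba 00 00.
K' ⊕ ipad = 64 ce 08 a2 8c 36 36.  K' ⊕ opad = 0e a4 62 c8 e6 5c 5c.
Inner input = (K'⊕ipad) ∥ m = 64 ce 08 a2 8c 36 36 ∥ b6 6b b4 a3 d2.
Inner hash: sum = 100+206+8+162+140+54+54+182+107+180+163+210 = 1566; mod 256 = 30 → 1e.
Outer input = (K'⊕opad) ∥ inner = 0e a4 62 c8 e6 5c 5c ∥ 1e.
Outer hash (tag): sum = 14+164+98+200+230+92+92+30 = 920; mod 256 = 152 → 98.

98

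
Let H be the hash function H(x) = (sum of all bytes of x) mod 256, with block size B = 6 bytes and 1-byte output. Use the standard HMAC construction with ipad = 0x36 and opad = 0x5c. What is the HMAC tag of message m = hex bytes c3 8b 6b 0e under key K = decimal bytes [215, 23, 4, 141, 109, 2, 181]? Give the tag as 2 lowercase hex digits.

35

Key decimal bytes [215, 23, 4, 141, 109, 2, 181] = d7 17 04 8d 6d 02 b5 is 7 bytes > B = 6, so hash it first: H(key) = a3, then zero-pad to 6 bytes: K' = a3 00 00 00 00 00.
K' ⊕ ipad = 95 36 36 36 36 36.  K' ⊕ opad = ff 5c 5c 5c 5c 5c.
Inner input = (K'⊕ipad) ∥ m = 95 36 36 36 36 36 ∥ c3 8b 6b 0e.
Inner hash: sum = 149+54+54+54+54+54+195+139+107+14 = 874; mod 256 = 106 → 6a.
Outer input = (K'⊕opad) ∥ inner = ff 5c 5c 5c 5c 5c ∥ 6a.
Outer hash (tag): sum = 255+92+92+92+92+92+106 = 821; mod 256 = 53 → 35.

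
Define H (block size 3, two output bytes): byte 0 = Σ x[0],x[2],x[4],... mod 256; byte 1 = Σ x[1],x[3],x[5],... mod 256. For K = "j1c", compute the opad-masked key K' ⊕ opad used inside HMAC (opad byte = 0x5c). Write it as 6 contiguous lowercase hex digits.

Key "j1c" = 6a 31 63 is exactly B = 3 bytes: K' = 6a 31 63.
XOR each byte with 0x5c: 6a⊕5c=36, 31⊕5c=6d, 63⊕5c=3f.

366d3f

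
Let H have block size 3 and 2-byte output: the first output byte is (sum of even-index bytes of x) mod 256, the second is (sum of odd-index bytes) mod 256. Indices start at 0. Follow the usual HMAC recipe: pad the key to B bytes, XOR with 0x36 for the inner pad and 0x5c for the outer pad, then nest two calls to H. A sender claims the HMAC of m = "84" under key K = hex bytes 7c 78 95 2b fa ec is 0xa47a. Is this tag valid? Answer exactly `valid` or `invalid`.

valid

Key hex bytes 7c 78 95 2b fa ec is 6 bytes > B = 3, so hash it first: H(key) = 0b 8f, then zero-pad to 3 bytes: K' = 0b 8f 00.
K' ⊕ ipad = 3d b9 36; K' ⊕ opad = 57 d3 5c.
Inner hash: even-index sum = 167 mod 256 = 167; odd-index sum = 241 mod 256 = 241 → a7 f1.
Outer hash (recomputed tag): even-index sum = 420 mod 256 = 164; odd-index sum = 378 mod 256 = 122 → a4 7a.
Recomputed tag = a47a; claimed = a47a → match.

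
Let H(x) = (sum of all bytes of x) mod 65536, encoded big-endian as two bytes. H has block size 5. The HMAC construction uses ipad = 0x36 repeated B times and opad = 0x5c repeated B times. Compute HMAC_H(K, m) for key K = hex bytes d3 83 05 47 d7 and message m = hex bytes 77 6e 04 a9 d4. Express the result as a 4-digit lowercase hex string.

02f7

Key hex bytes d3 83 05 47 d7 is exactly B = 5 bytes: K' = d3 83 05 47 d7.
K' ⊕ ipad = e5 b5 33 71 e1.  K' ⊕ opad = 8f df 59 1b 8b.
Inner input = (K'⊕ipad) ∥ m = e5 b5 33 71 e1 ∥ 77 6e 04 a9 d4.
Inner hash: sum = 229+181+51+113+225+119+110+4+169+212 = 1413 → 05 85.
Outer input = (K'⊕opad) ∥ inner = 8f df 59 1b 8b ∥ 05 85.
Outer hash (tag): sum = 143+223+89+27+139+5+133 = 759 → 02 f7.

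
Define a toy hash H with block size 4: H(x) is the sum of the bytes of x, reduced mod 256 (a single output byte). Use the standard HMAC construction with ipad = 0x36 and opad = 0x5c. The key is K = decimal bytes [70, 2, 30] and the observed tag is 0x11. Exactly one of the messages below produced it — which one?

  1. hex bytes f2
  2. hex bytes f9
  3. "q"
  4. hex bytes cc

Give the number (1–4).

Key decimal bytes [70, 2, 30] = 46 02 1e is 3 bytes ≤ B = 4; zero-pad to 4 bytes: K' = 46 02 1e 00.
K' ⊕ ipad = 70 34 28 36; K' ⊕ opad = 1a 5e 42 5c.
m1: inner = H(70 34 28 36 f2) = f4; tag = H(1a 5e 42 5c f4) = 0a
m2: inner = H(70 34 28 36 f9) = fb; tag = H(1a 5e 42 5c fb) = 11 ← matches
m3: inner = H(70 34 28 36 71) = 73; tag = H(1a 5e 42 5c 73) = 89
m4: inner = H(70 34 28 36 cc) = ce; tag = H(1a 5e 42 5c ce) = e4

2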